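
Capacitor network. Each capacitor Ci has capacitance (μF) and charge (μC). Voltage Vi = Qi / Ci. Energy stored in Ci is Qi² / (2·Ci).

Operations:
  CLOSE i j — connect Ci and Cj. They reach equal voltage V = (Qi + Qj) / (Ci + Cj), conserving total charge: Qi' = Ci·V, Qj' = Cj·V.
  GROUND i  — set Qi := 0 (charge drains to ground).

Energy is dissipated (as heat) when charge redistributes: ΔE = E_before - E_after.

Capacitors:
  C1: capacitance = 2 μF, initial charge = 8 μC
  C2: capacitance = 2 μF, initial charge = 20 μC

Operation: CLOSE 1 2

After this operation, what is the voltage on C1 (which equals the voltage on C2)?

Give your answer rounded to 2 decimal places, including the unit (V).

Initial: C1(2μF, Q=8μC, V=4.00V), C2(2μF, Q=20μC, V=10.00V)
Op 1: CLOSE 1-2: Q_total=28.00, C_total=4.00, V=7.00; Q1=14.00, Q2=14.00; dissipated=18.000

Answer: 7.00 V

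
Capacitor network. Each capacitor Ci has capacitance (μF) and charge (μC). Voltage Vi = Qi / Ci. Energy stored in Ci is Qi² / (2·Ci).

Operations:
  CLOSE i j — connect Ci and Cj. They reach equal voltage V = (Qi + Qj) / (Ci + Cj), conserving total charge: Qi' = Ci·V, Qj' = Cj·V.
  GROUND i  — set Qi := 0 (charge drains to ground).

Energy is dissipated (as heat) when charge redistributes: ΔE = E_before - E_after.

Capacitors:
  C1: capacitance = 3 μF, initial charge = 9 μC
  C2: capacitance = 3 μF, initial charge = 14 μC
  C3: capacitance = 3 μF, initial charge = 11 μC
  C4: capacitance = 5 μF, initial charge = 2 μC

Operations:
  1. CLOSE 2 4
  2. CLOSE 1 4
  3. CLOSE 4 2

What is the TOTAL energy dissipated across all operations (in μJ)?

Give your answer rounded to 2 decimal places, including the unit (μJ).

Answer: 18.14 μJ

Derivation:
Initial: C1(3μF, Q=9μC, V=3.00V), C2(3μF, Q=14μC, V=4.67V), C3(3μF, Q=11μC, V=3.67V), C4(5μF, Q=2μC, V=0.40V)
Op 1: CLOSE 2-4: Q_total=16.00, C_total=8.00, V=2.00; Q2=6.00, Q4=10.00; dissipated=17.067
Op 2: CLOSE 1-4: Q_total=19.00, C_total=8.00, V=2.38; Q1=7.12, Q4=11.88; dissipated=0.938
Op 3: CLOSE 4-2: Q_total=17.88, C_total=8.00, V=2.23; Q4=11.17, Q2=6.70; dissipated=0.132
Total dissipated: 18.136 μJ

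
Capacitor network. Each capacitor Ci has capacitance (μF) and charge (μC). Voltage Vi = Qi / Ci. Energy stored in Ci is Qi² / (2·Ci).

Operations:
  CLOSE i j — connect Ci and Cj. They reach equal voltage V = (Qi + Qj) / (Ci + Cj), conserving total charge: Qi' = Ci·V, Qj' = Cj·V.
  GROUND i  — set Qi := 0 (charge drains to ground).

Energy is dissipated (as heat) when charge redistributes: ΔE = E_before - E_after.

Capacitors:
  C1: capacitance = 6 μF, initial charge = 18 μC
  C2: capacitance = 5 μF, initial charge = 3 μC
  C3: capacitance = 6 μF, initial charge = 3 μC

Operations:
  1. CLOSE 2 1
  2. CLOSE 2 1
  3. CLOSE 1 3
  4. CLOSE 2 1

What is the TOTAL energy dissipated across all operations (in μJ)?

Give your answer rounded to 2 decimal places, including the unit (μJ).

Initial: C1(6μF, Q=18μC, V=3.00V), C2(5μF, Q=3μC, V=0.60V), C3(6μF, Q=3μC, V=0.50V)
Op 1: CLOSE 2-1: Q_total=21.00, C_total=11.00, V=1.91; Q2=9.55, Q1=11.45; dissipated=7.855
Op 2: CLOSE 2-1: Q_total=21.00, C_total=11.00, V=1.91; Q2=9.55, Q1=11.45; dissipated=0.000
Op 3: CLOSE 1-3: Q_total=14.45, C_total=12.00, V=1.20; Q1=7.23, Q3=7.23; dissipated=2.978
Op 4: CLOSE 2-1: Q_total=16.77, C_total=11.00, V=1.52; Q2=7.62, Q1=9.15; dissipated=0.677
Total dissipated: 11.510 μJ

Answer: 11.51 μJ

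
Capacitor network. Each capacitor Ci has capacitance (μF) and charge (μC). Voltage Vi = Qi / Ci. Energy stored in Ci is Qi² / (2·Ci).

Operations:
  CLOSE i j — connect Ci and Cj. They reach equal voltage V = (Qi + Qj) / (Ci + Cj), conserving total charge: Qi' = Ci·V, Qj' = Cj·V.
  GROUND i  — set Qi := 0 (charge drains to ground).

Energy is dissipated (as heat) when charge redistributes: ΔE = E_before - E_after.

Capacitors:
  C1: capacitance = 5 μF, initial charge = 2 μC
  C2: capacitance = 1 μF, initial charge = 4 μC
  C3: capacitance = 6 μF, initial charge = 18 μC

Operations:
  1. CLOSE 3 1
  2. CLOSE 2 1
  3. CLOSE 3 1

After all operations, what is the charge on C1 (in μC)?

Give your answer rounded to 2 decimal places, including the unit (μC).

Answer: 9.92 μC

Derivation:
Initial: C1(5μF, Q=2μC, V=0.40V), C2(1μF, Q=4μC, V=4.00V), C3(6μF, Q=18μC, V=3.00V)
Op 1: CLOSE 3-1: Q_total=20.00, C_total=11.00, V=1.82; Q3=10.91, Q1=9.09; dissipated=9.218
Op 2: CLOSE 2-1: Q_total=13.09, C_total=6.00, V=2.18; Q2=2.18, Q1=10.91; dissipated=1.983
Op 3: CLOSE 3-1: Q_total=21.82, C_total=11.00, V=1.98; Q3=11.90, Q1=9.92; dissipated=0.180
Final charges: Q1=9.92, Q2=2.18, Q3=11.90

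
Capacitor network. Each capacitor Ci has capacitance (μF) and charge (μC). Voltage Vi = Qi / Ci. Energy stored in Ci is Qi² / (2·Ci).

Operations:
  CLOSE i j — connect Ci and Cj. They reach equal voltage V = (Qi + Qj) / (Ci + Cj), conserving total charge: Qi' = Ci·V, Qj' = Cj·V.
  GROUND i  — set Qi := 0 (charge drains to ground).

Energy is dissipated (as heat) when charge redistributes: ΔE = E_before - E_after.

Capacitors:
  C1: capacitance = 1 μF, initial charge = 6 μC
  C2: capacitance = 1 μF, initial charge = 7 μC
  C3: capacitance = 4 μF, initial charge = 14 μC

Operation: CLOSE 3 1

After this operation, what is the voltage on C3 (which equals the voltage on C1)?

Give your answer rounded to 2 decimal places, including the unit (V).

Answer: 4.00 V

Derivation:
Initial: C1(1μF, Q=6μC, V=6.00V), C2(1μF, Q=7μC, V=7.00V), C3(4μF, Q=14μC, V=3.50V)
Op 1: CLOSE 3-1: Q_total=20.00, C_total=5.00, V=4.00; Q3=16.00, Q1=4.00; dissipated=2.500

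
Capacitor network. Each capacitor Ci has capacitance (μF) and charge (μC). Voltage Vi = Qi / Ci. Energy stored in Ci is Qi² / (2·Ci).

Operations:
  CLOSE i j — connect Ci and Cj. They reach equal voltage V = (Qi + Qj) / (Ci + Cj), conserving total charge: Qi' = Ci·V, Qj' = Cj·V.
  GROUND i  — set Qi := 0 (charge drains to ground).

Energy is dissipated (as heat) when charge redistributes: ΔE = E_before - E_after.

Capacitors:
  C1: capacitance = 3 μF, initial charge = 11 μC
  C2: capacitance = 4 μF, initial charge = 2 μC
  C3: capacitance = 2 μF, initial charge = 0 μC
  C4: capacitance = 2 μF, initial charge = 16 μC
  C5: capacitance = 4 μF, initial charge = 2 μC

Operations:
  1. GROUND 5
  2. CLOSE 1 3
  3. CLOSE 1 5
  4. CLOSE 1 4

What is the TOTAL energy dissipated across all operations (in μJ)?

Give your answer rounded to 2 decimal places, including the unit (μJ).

Initial: C1(3μF, Q=11μC, V=3.67V), C2(4μF, Q=2μC, V=0.50V), C3(2μF, Q=0μC, V=0.00V), C4(2μF, Q=16μC, V=8.00V), C5(4μF, Q=2μC, V=0.50V)
Op 1: GROUND 5: Q5=0; energy lost=0.500
Op 2: CLOSE 1-3: Q_total=11.00, C_total=5.00, V=2.20; Q1=6.60, Q3=4.40; dissipated=8.067
Op 3: CLOSE 1-5: Q_total=6.60, C_total=7.00, V=0.94; Q1=2.83, Q5=3.77; dissipated=4.149
Op 4: CLOSE 1-4: Q_total=18.83, C_total=5.00, V=3.77; Q1=11.30, Q4=7.53; dissipated=29.882
Total dissipated: 42.597 μJ

Answer: 42.60 μJ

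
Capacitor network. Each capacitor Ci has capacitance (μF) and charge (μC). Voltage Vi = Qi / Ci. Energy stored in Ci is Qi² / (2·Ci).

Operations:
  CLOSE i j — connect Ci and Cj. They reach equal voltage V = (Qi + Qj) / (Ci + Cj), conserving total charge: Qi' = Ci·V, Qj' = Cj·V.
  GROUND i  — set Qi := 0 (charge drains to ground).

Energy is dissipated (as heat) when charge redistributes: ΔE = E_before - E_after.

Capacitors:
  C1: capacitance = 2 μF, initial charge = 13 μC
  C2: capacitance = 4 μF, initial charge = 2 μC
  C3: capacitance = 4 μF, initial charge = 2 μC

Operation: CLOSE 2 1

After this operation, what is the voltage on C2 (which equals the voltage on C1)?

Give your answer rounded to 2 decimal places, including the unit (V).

Initial: C1(2μF, Q=13μC, V=6.50V), C2(4μF, Q=2μC, V=0.50V), C3(4μF, Q=2μC, V=0.50V)
Op 1: CLOSE 2-1: Q_total=15.00, C_total=6.00, V=2.50; Q2=10.00, Q1=5.00; dissipated=24.000

Answer: 2.50 V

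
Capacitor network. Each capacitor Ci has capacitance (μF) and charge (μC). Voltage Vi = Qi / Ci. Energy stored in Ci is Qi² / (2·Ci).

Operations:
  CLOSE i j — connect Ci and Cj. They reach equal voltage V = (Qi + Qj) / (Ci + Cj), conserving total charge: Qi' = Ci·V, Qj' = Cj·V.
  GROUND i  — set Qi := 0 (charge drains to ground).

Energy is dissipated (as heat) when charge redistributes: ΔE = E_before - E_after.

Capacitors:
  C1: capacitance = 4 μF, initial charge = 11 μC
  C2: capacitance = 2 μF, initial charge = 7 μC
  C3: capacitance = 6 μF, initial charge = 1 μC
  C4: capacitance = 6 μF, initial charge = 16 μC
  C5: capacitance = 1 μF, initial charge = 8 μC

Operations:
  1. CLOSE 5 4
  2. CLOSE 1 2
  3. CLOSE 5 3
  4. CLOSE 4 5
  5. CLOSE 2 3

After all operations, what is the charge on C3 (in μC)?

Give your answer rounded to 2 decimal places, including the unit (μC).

Initial: C1(4μF, Q=11μC, V=2.75V), C2(2μF, Q=7μC, V=3.50V), C3(6μF, Q=1μC, V=0.17V), C4(6μF, Q=16μC, V=2.67V), C5(1μF, Q=8μC, V=8.00V)
Op 1: CLOSE 5-4: Q_total=24.00, C_total=7.00, V=3.43; Q5=3.43, Q4=20.57; dissipated=12.190
Op 2: CLOSE 1-2: Q_total=18.00, C_total=6.00, V=3.00; Q1=12.00, Q2=6.00; dissipated=0.375
Op 3: CLOSE 5-3: Q_total=4.43, C_total=7.00, V=0.63; Q5=0.63, Q3=3.80; dissipated=4.560
Op 4: CLOSE 4-5: Q_total=21.20, C_total=7.00, V=3.03; Q4=18.17, Q5=3.03; dissipated=3.350
Op 5: CLOSE 2-3: Q_total=9.80, C_total=8.00, V=1.22; Q2=2.45, Q3=7.35; dissipated=4.203
Final charges: Q1=12.00, Q2=2.45, Q3=7.35, Q4=18.17, Q5=3.03

Answer: 7.35 μC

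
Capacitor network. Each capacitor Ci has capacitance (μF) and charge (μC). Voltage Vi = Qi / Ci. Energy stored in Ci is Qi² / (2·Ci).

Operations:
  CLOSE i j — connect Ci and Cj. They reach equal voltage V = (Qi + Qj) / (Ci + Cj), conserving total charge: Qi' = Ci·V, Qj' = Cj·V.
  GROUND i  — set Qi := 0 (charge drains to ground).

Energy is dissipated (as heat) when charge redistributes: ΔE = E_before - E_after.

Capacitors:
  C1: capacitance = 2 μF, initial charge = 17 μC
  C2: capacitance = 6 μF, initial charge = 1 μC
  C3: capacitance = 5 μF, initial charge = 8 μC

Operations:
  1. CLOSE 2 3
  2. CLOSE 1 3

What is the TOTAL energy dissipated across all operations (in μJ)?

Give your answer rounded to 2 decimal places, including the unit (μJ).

Answer: 44.95 μJ

Derivation:
Initial: C1(2μF, Q=17μC, V=8.50V), C2(6μF, Q=1μC, V=0.17V), C3(5μF, Q=8μC, V=1.60V)
Op 1: CLOSE 2-3: Q_total=9.00, C_total=11.00, V=0.82; Q2=4.91, Q3=4.09; dissipated=2.802
Op 2: CLOSE 1-3: Q_total=21.09, C_total=7.00, V=3.01; Q1=6.03, Q3=15.06; dissipated=42.150
Total dissipated: 44.952 μJ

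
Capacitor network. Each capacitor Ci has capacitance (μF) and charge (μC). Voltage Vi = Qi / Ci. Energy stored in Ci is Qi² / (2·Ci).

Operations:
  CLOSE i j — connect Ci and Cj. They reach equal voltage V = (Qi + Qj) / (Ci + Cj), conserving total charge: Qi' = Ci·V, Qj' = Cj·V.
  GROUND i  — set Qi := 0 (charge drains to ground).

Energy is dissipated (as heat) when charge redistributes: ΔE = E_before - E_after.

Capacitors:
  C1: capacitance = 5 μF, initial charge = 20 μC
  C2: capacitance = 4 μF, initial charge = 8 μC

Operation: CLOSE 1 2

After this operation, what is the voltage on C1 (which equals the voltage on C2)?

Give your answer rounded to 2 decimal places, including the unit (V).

Initial: C1(5μF, Q=20μC, V=4.00V), C2(4μF, Q=8μC, V=2.00V)
Op 1: CLOSE 1-2: Q_total=28.00, C_total=9.00, V=3.11; Q1=15.56, Q2=12.44; dissipated=4.444

Answer: 3.11 V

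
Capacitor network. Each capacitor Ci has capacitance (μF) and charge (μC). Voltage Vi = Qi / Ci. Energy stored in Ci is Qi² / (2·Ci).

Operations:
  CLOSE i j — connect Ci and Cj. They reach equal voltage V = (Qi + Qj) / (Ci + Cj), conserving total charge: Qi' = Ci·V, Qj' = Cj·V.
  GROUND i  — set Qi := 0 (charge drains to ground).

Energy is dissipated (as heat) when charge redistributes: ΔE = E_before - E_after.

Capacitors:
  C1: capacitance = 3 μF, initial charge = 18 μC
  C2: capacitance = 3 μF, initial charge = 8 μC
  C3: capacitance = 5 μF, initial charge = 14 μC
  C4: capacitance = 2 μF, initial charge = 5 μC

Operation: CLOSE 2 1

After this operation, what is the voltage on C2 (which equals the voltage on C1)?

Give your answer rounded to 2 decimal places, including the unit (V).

Answer: 4.33 V

Derivation:
Initial: C1(3μF, Q=18μC, V=6.00V), C2(3μF, Q=8μC, V=2.67V), C3(5μF, Q=14μC, V=2.80V), C4(2μF, Q=5μC, V=2.50V)
Op 1: CLOSE 2-1: Q_total=26.00, C_total=6.00, V=4.33; Q2=13.00, Q1=13.00; dissipated=8.333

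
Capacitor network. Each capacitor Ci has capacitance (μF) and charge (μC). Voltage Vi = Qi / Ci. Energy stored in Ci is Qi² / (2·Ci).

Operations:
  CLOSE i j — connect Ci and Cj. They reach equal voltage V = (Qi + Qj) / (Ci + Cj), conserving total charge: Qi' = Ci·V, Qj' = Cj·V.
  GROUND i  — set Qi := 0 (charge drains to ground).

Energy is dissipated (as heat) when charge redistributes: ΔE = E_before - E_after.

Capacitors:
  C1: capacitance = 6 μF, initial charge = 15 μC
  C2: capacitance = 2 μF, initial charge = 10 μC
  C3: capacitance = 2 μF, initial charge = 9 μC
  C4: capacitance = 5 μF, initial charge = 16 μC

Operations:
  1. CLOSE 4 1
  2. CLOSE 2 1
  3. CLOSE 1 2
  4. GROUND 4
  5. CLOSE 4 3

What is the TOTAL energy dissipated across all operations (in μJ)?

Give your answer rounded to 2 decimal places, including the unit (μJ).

Initial: C1(6μF, Q=15μC, V=2.50V), C2(2μF, Q=10μC, V=5.00V), C3(2μF, Q=9μC, V=4.50V), C4(5μF, Q=16μC, V=3.20V)
Op 1: CLOSE 4-1: Q_total=31.00, C_total=11.00, V=2.82; Q4=14.09, Q1=16.91; dissipated=0.668
Op 2: CLOSE 2-1: Q_total=26.91, C_total=8.00, V=3.36; Q2=6.73, Q1=20.18; dissipated=3.570
Op 3: CLOSE 1-2: Q_total=26.91, C_total=8.00, V=3.36; Q1=20.18, Q2=6.73; dissipated=0.000
Op 4: GROUND 4: Q4=0; energy lost=19.855
Op 5: CLOSE 4-3: Q_total=9.00, C_total=7.00, V=1.29; Q4=6.43, Q3=2.57; dissipated=14.464
Total dissipated: 38.558 μJ

Answer: 38.56 μJ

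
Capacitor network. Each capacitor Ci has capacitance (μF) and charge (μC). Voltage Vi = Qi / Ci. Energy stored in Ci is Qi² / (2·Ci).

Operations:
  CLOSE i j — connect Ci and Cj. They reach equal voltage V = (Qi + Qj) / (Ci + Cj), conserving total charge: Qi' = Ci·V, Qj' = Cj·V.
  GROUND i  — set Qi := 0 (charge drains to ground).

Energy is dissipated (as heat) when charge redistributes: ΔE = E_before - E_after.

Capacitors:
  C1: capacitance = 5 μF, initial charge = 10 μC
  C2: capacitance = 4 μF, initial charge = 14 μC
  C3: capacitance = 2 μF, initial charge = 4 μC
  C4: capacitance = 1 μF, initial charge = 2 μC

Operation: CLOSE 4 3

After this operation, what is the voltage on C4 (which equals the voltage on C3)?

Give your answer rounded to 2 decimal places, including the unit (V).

Answer: 2.00 V

Derivation:
Initial: C1(5μF, Q=10μC, V=2.00V), C2(4μF, Q=14μC, V=3.50V), C3(2μF, Q=4μC, V=2.00V), C4(1μF, Q=2μC, V=2.00V)
Op 1: CLOSE 4-3: Q_total=6.00, C_total=3.00, V=2.00; Q4=2.00, Q3=4.00; dissipated=0.000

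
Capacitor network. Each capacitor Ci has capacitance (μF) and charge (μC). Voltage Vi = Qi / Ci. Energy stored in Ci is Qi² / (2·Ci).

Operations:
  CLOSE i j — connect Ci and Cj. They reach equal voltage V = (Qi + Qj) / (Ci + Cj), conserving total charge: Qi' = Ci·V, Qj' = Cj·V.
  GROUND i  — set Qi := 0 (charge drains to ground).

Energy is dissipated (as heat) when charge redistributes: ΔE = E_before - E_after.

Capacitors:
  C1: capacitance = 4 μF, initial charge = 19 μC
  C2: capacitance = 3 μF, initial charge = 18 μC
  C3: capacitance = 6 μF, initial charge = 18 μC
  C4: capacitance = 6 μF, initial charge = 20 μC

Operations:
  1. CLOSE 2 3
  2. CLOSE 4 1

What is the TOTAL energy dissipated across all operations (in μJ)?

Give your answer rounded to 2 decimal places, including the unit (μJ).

Answer: 11.41 μJ

Derivation:
Initial: C1(4μF, Q=19μC, V=4.75V), C2(3μF, Q=18μC, V=6.00V), C3(6μF, Q=18μC, V=3.00V), C4(6μF, Q=20μC, V=3.33V)
Op 1: CLOSE 2-3: Q_total=36.00, C_total=9.00, V=4.00; Q2=12.00, Q3=24.00; dissipated=9.000
Op 2: CLOSE 4-1: Q_total=39.00, C_total=10.00, V=3.90; Q4=23.40, Q1=15.60; dissipated=2.408
Total dissipated: 11.408 μJ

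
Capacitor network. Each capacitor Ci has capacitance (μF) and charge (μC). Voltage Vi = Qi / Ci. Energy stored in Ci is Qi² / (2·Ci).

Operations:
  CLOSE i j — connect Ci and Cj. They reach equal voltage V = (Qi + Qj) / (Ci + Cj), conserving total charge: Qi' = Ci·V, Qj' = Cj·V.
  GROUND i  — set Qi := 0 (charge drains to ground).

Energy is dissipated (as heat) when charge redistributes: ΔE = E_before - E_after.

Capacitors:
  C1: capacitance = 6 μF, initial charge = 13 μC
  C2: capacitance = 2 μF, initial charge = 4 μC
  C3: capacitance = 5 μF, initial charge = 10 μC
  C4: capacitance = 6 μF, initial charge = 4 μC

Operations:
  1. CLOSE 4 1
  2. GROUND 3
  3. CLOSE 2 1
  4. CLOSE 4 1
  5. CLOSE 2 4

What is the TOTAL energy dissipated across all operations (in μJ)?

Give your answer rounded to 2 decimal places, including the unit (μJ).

Answer: 13.67 μJ

Derivation:
Initial: C1(6μF, Q=13μC, V=2.17V), C2(2μF, Q=4μC, V=2.00V), C3(5μF, Q=10μC, V=2.00V), C4(6μF, Q=4μC, V=0.67V)
Op 1: CLOSE 4-1: Q_total=17.00, C_total=12.00, V=1.42; Q4=8.50, Q1=8.50; dissipated=3.375
Op 2: GROUND 3: Q3=0; energy lost=10.000
Op 3: CLOSE 2-1: Q_total=12.50, C_total=8.00, V=1.56; Q2=3.12, Q1=9.38; dissipated=0.255
Op 4: CLOSE 4-1: Q_total=17.88, C_total=12.00, V=1.49; Q4=8.94, Q1=8.94; dissipated=0.032
Op 5: CLOSE 2-4: Q_total=12.06, C_total=8.00, V=1.51; Q2=3.02, Q4=9.05; dissipated=0.004
Total dissipated: 13.666 μJ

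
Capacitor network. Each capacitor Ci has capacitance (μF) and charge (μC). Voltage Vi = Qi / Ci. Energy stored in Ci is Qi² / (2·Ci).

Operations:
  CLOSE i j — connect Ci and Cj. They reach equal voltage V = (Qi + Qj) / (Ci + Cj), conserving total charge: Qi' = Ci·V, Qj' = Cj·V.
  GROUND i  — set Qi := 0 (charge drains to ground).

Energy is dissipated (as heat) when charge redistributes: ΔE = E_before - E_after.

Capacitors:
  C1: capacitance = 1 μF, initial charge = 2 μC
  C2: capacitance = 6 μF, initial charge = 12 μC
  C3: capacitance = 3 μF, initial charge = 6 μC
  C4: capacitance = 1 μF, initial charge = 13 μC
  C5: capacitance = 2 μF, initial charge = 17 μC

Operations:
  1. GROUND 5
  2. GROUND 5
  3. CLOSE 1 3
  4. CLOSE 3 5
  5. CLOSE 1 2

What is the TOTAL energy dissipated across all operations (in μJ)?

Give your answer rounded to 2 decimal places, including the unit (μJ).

Answer: 74.65 μJ

Derivation:
Initial: C1(1μF, Q=2μC, V=2.00V), C2(6μF, Q=12μC, V=2.00V), C3(3μF, Q=6μC, V=2.00V), C4(1μF, Q=13μC, V=13.00V), C5(2μF, Q=17μC, V=8.50V)
Op 1: GROUND 5: Q5=0; energy lost=72.250
Op 2: GROUND 5: Q5=0; energy lost=0.000
Op 3: CLOSE 1-3: Q_total=8.00, C_total=4.00, V=2.00; Q1=2.00, Q3=6.00; dissipated=0.000
Op 4: CLOSE 3-5: Q_total=6.00, C_total=5.00, V=1.20; Q3=3.60, Q5=2.40; dissipated=2.400
Op 5: CLOSE 1-2: Q_total=14.00, C_total=7.00, V=2.00; Q1=2.00, Q2=12.00; dissipated=0.000
Total dissipated: 74.650 μJ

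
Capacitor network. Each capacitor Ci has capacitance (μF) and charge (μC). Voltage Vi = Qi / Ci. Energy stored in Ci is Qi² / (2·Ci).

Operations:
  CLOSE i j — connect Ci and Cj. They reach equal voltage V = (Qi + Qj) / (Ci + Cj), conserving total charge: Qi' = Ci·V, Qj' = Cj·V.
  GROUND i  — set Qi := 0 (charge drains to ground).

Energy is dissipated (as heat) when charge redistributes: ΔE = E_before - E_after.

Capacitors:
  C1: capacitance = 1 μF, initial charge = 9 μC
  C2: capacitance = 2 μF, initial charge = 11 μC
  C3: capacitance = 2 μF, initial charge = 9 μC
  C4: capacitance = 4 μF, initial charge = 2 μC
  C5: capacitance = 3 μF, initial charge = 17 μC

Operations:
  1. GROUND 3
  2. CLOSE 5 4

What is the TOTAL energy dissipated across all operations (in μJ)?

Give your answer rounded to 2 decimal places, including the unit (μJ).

Answer: 43.13 μJ

Derivation:
Initial: C1(1μF, Q=9μC, V=9.00V), C2(2μF, Q=11μC, V=5.50V), C3(2μF, Q=9μC, V=4.50V), C4(4μF, Q=2μC, V=0.50V), C5(3μF, Q=17μC, V=5.67V)
Op 1: GROUND 3: Q3=0; energy lost=20.250
Op 2: CLOSE 5-4: Q_total=19.00, C_total=7.00, V=2.71; Q5=8.14, Q4=10.86; dissipated=22.881
Total dissipated: 43.131 μJ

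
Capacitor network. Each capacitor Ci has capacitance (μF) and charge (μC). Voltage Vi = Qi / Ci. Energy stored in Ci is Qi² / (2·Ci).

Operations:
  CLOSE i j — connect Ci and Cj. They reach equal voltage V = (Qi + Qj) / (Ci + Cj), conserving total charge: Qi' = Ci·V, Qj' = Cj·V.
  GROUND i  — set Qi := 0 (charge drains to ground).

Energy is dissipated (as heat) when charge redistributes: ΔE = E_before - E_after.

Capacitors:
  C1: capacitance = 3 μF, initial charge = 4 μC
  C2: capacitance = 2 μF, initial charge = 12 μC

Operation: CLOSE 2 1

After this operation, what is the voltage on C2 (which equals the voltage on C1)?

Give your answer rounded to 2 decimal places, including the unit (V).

Answer: 3.20 V

Derivation:
Initial: C1(3μF, Q=4μC, V=1.33V), C2(2μF, Q=12μC, V=6.00V)
Op 1: CLOSE 2-1: Q_total=16.00, C_total=5.00, V=3.20; Q2=6.40, Q1=9.60; dissipated=13.067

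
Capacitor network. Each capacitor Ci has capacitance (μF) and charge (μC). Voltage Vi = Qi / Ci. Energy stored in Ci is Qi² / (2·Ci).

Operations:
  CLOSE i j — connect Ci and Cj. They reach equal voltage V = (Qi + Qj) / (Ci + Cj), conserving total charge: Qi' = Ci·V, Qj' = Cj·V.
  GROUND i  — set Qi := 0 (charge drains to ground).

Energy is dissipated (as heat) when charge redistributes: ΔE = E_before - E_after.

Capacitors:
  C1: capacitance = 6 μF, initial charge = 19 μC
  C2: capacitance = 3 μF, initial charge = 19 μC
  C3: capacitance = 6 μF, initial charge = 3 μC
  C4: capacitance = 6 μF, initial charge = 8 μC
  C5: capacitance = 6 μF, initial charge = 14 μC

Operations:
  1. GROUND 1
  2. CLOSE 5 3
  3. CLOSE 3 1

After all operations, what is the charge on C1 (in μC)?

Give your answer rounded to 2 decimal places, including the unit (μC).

Answer: 4.25 μC

Derivation:
Initial: C1(6μF, Q=19μC, V=3.17V), C2(3μF, Q=19μC, V=6.33V), C3(6μF, Q=3μC, V=0.50V), C4(6μF, Q=8μC, V=1.33V), C5(6μF, Q=14μC, V=2.33V)
Op 1: GROUND 1: Q1=0; energy lost=30.083
Op 2: CLOSE 5-3: Q_total=17.00, C_total=12.00, V=1.42; Q5=8.50, Q3=8.50; dissipated=5.042
Op 3: CLOSE 3-1: Q_total=8.50, C_total=12.00, V=0.71; Q3=4.25, Q1=4.25; dissipated=3.010
Final charges: Q1=4.25, Q2=19.00, Q3=4.25, Q4=8.00, Q5=8.50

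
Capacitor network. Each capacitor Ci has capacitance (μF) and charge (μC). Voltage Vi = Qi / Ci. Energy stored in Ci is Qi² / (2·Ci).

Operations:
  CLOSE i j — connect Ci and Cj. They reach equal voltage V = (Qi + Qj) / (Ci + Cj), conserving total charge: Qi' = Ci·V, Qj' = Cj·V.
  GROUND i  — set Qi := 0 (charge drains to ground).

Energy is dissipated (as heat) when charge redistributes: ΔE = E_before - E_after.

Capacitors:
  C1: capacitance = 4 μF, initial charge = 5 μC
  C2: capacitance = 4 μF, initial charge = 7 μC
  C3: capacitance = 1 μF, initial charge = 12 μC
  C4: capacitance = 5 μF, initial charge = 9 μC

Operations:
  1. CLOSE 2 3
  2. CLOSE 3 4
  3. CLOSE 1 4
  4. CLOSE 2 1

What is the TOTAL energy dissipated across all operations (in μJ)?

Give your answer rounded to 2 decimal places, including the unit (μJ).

Initial: C1(4μF, Q=5μC, V=1.25V), C2(4μF, Q=7μC, V=1.75V), C3(1μF, Q=12μC, V=12.00V), C4(5μF, Q=9μC, V=1.80V)
Op 1: CLOSE 2-3: Q_total=19.00, C_total=5.00, V=3.80; Q2=15.20, Q3=3.80; dissipated=42.025
Op 2: CLOSE 3-4: Q_total=12.80, C_total=6.00, V=2.13; Q3=2.13, Q4=10.67; dissipated=1.667
Op 3: CLOSE 1-4: Q_total=15.67, C_total=9.00, V=1.74; Q1=6.96, Q4=8.70; dissipated=0.867
Op 4: CLOSE 2-1: Q_total=22.16, C_total=8.00, V=2.77; Q2=11.08, Q1=11.08; dissipated=4.241
Total dissipated: 48.799 μJ

Answer: 48.80 μJ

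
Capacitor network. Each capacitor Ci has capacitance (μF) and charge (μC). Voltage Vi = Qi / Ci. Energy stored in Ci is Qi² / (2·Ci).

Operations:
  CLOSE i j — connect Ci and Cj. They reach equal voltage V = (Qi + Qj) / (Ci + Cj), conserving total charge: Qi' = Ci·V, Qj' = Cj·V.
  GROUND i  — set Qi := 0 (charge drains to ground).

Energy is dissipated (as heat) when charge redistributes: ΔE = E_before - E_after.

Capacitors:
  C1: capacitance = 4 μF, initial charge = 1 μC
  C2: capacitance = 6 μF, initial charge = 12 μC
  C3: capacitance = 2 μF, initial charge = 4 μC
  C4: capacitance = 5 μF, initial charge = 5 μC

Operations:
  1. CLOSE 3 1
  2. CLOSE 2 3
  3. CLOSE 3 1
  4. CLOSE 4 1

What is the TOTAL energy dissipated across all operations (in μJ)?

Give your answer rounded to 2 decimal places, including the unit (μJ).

Initial: C1(4μF, Q=1μC, V=0.25V), C2(6μF, Q=12μC, V=2.00V), C3(2μF, Q=4μC, V=2.00V), C4(5μF, Q=5μC, V=1.00V)
Op 1: CLOSE 3-1: Q_total=5.00, C_total=6.00, V=0.83; Q3=1.67, Q1=3.33; dissipated=2.042
Op 2: CLOSE 2-3: Q_total=13.67, C_total=8.00, V=1.71; Q2=10.25, Q3=3.42; dissipated=1.021
Op 3: CLOSE 3-1: Q_total=6.75, C_total=6.00, V=1.12; Q3=2.25, Q1=4.50; dissipated=0.510
Op 4: CLOSE 4-1: Q_total=9.50, C_total=9.00, V=1.06; Q4=5.28, Q1=4.22; dissipated=0.017
Total dissipated: 3.590 μJ

Answer: 3.59 μJ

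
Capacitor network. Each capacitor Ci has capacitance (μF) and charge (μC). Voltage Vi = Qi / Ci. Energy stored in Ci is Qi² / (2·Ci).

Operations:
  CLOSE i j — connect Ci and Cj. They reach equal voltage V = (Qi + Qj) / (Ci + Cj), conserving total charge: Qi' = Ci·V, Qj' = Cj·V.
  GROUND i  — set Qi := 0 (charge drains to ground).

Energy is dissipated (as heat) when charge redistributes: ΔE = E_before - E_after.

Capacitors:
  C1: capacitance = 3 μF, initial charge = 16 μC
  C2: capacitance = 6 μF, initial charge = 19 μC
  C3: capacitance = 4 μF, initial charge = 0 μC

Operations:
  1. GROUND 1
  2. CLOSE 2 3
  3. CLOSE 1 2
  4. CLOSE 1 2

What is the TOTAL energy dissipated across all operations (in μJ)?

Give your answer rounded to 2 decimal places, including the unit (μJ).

Answer: 58.31 μJ

Derivation:
Initial: C1(3μF, Q=16μC, V=5.33V), C2(6μF, Q=19μC, V=3.17V), C3(4μF, Q=0μC, V=0.00V)
Op 1: GROUND 1: Q1=0; energy lost=42.667
Op 2: CLOSE 2-3: Q_total=19.00, C_total=10.00, V=1.90; Q2=11.40, Q3=7.60; dissipated=12.033
Op 3: CLOSE 1-2: Q_total=11.40, C_total=9.00, V=1.27; Q1=3.80, Q2=7.60; dissipated=3.610
Op 4: CLOSE 1-2: Q_total=11.40, C_total=9.00, V=1.27; Q1=3.80, Q2=7.60; dissipated=0.000
Total dissipated: 58.310 μJ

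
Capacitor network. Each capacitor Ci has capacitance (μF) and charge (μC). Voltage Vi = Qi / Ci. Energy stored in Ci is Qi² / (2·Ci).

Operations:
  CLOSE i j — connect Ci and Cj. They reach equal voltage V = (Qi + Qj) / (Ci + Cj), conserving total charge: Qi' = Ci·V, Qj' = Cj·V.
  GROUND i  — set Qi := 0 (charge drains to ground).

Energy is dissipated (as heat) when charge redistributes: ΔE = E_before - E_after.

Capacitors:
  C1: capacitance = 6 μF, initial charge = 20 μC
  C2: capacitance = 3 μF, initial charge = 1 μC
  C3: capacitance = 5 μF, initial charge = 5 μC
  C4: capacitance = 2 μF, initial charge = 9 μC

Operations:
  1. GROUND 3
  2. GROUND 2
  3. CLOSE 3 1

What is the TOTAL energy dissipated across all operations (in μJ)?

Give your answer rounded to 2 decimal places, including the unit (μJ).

Answer: 17.82 μJ

Derivation:
Initial: C1(6μF, Q=20μC, V=3.33V), C2(3μF, Q=1μC, V=0.33V), C3(5μF, Q=5μC, V=1.00V), C4(2μF, Q=9μC, V=4.50V)
Op 1: GROUND 3: Q3=0; energy lost=2.500
Op 2: GROUND 2: Q2=0; energy lost=0.167
Op 3: CLOSE 3-1: Q_total=20.00, C_total=11.00, V=1.82; Q3=9.09, Q1=10.91; dissipated=15.152
Total dissipated: 17.818 μJ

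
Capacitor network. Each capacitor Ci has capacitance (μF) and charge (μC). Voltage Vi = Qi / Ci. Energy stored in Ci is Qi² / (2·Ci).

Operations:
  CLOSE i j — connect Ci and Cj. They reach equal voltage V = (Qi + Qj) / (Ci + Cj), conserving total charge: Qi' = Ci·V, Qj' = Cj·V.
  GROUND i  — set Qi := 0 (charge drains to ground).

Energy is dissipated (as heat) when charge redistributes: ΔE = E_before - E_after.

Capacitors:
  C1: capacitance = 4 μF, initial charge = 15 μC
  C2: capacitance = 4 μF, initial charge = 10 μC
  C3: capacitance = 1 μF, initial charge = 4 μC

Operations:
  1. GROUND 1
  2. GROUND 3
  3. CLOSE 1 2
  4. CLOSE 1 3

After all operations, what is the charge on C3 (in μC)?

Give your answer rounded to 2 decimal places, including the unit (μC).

Initial: C1(4μF, Q=15μC, V=3.75V), C2(4μF, Q=10μC, V=2.50V), C3(1μF, Q=4μC, V=4.00V)
Op 1: GROUND 1: Q1=0; energy lost=28.125
Op 2: GROUND 3: Q3=0; energy lost=8.000
Op 3: CLOSE 1-2: Q_total=10.00, C_total=8.00, V=1.25; Q1=5.00, Q2=5.00; dissipated=6.250
Op 4: CLOSE 1-3: Q_total=5.00, C_total=5.00, V=1.00; Q1=4.00, Q3=1.00; dissipated=0.625
Final charges: Q1=4.00, Q2=5.00, Q3=1.00

Answer: 1.00 μC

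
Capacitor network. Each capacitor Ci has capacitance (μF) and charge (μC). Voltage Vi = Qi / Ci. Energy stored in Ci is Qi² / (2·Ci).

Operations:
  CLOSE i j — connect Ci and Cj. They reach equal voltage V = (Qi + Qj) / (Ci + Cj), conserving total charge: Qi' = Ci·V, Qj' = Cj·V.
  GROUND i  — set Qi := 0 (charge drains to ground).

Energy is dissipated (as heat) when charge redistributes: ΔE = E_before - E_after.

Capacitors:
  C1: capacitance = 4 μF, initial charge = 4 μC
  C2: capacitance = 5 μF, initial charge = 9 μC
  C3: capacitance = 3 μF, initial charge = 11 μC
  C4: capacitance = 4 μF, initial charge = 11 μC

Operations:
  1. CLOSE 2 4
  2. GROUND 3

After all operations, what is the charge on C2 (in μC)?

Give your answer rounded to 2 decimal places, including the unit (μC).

Initial: C1(4μF, Q=4μC, V=1.00V), C2(5μF, Q=9μC, V=1.80V), C3(3μF, Q=11μC, V=3.67V), C4(4μF, Q=11μC, V=2.75V)
Op 1: CLOSE 2-4: Q_total=20.00, C_total=9.00, V=2.22; Q2=11.11, Q4=8.89; dissipated=1.003
Op 2: GROUND 3: Q3=0; energy lost=20.167
Final charges: Q1=4.00, Q2=11.11, Q3=0.00, Q4=8.89

Answer: 11.11 μC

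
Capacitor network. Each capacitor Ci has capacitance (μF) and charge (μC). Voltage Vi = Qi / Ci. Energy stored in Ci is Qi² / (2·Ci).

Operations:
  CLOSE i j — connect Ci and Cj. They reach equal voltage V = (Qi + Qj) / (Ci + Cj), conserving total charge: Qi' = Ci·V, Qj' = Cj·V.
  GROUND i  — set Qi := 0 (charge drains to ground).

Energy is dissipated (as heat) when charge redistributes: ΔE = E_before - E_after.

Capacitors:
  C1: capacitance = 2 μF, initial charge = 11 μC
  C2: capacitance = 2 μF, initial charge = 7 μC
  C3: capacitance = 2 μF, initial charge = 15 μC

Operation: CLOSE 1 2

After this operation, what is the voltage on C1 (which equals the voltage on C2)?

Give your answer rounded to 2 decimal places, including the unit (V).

Answer: 4.50 V

Derivation:
Initial: C1(2μF, Q=11μC, V=5.50V), C2(2μF, Q=7μC, V=3.50V), C3(2μF, Q=15μC, V=7.50V)
Op 1: CLOSE 1-2: Q_total=18.00, C_total=4.00, V=4.50; Q1=9.00, Q2=9.00; dissipated=2.000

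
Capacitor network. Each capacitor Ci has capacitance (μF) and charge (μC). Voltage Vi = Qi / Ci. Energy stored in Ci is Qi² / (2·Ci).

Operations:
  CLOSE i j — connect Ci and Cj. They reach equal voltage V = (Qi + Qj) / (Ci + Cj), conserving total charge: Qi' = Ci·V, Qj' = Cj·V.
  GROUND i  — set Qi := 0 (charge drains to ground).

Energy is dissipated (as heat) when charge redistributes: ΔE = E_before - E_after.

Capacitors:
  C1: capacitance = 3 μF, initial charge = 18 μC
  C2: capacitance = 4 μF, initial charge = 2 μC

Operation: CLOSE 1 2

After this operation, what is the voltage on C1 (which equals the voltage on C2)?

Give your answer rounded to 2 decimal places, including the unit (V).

Answer: 2.86 V

Derivation:
Initial: C1(3μF, Q=18μC, V=6.00V), C2(4μF, Q=2μC, V=0.50V)
Op 1: CLOSE 1-2: Q_total=20.00, C_total=7.00, V=2.86; Q1=8.57, Q2=11.43; dissipated=25.929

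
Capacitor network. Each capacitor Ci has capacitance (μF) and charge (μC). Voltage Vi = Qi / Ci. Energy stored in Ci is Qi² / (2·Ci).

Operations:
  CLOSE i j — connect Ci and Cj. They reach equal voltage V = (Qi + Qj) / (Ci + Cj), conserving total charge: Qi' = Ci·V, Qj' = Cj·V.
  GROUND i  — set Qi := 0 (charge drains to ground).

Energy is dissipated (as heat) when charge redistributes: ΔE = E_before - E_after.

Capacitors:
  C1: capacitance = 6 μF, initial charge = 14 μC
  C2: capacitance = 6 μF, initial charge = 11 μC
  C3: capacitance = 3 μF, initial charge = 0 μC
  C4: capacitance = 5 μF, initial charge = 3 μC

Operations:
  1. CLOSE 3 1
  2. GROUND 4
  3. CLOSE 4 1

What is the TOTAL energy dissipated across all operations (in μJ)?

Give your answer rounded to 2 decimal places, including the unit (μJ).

Answer: 9.64 μJ

Derivation:
Initial: C1(6μF, Q=14μC, V=2.33V), C2(6μF, Q=11μC, V=1.83V), C3(3μF, Q=0μC, V=0.00V), C4(5μF, Q=3μC, V=0.60V)
Op 1: CLOSE 3-1: Q_total=14.00, C_total=9.00, V=1.56; Q3=4.67, Q1=9.33; dissipated=5.444
Op 2: GROUND 4: Q4=0; energy lost=0.900
Op 3: CLOSE 4-1: Q_total=9.33, C_total=11.00, V=0.85; Q4=4.24, Q1=5.09; dissipated=3.300
Total dissipated: 9.644 μJ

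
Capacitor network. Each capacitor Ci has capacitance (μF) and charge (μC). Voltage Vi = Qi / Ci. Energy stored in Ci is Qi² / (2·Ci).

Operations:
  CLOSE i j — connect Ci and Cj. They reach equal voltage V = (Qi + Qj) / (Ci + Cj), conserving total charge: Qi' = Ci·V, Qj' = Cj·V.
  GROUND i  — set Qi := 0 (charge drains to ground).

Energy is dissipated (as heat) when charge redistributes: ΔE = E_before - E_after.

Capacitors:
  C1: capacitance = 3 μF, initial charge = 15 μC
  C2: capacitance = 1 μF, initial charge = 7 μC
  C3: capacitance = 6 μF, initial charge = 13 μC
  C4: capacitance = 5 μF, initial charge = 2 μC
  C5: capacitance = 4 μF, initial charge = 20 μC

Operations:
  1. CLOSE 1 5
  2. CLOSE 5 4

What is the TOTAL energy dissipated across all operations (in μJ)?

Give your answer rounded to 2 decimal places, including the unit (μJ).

Answer: 23.51 μJ

Derivation:
Initial: C1(3μF, Q=15μC, V=5.00V), C2(1μF, Q=7μC, V=7.00V), C3(6μF, Q=13μC, V=2.17V), C4(5μF, Q=2μC, V=0.40V), C5(4μF, Q=20μC, V=5.00V)
Op 1: CLOSE 1-5: Q_total=35.00, C_total=7.00, V=5.00; Q1=15.00, Q5=20.00; dissipated=0.000
Op 2: CLOSE 5-4: Q_total=22.00, C_total=9.00, V=2.44; Q5=9.78, Q4=12.22; dissipated=23.511
Total dissipated: 23.511 μJ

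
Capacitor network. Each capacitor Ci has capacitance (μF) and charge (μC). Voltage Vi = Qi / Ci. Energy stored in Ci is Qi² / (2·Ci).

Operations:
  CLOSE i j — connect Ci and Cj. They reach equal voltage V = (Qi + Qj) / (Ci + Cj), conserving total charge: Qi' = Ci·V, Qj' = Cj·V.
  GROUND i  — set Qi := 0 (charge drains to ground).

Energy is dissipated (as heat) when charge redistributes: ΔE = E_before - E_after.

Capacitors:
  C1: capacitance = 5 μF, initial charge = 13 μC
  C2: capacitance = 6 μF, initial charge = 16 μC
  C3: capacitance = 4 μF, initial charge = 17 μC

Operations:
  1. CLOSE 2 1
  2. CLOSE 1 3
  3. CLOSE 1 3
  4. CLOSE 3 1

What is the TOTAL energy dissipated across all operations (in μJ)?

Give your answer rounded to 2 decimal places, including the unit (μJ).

Answer: 2.90 μJ

Derivation:
Initial: C1(5μF, Q=13μC, V=2.60V), C2(6μF, Q=16μC, V=2.67V), C3(4μF, Q=17μC, V=4.25V)
Op 1: CLOSE 2-1: Q_total=29.00, C_total=11.00, V=2.64; Q2=15.82, Q1=13.18; dissipated=0.006
Op 2: CLOSE 1-3: Q_total=30.18, C_total=9.00, V=3.35; Q1=16.77, Q3=13.41; dissipated=2.893
Op 3: CLOSE 1-3: Q_total=30.18, C_total=9.00, V=3.35; Q1=16.77, Q3=13.41; dissipated=0.000
Op 4: CLOSE 3-1: Q_total=30.18, C_total=9.00, V=3.35; Q3=13.41, Q1=16.77; dissipated=0.000
Total dissipated: 2.899 μJ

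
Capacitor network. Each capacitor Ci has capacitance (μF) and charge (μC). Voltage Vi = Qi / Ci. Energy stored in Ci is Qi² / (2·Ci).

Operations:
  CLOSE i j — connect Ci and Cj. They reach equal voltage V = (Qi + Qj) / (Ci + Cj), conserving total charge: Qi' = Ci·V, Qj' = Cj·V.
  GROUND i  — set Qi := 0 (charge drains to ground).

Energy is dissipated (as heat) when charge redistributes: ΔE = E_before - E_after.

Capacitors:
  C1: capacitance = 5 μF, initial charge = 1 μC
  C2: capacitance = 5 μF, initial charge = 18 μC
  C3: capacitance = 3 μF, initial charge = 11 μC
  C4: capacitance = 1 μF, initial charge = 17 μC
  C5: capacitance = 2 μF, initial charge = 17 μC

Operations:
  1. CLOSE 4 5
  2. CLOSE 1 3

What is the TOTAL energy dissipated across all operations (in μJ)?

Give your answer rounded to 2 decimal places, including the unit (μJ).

Answer: 35.35 μJ

Derivation:
Initial: C1(5μF, Q=1μC, V=0.20V), C2(5μF, Q=18μC, V=3.60V), C3(3μF, Q=11μC, V=3.67V), C4(1μF, Q=17μC, V=17.00V), C5(2μF, Q=17μC, V=8.50V)
Op 1: CLOSE 4-5: Q_total=34.00, C_total=3.00, V=11.33; Q4=11.33, Q5=22.67; dissipated=24.083
Op 2: CLOSE 1-3: Q_total=12.00, C_total=8.00, V=1.50; Q1=7.50, Q3=4.50; dissipated=11.267
Total dissipated: 35.350 μJ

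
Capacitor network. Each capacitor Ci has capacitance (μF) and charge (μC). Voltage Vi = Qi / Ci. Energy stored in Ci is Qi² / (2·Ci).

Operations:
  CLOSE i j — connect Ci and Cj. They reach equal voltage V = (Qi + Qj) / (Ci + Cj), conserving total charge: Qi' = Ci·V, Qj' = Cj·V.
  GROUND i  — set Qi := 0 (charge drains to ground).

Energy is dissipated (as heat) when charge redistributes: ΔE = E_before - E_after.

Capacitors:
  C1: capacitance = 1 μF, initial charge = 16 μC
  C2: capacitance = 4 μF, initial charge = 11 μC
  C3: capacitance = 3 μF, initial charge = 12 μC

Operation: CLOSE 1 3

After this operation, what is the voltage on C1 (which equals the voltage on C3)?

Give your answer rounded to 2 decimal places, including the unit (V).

Initial: C1(1μF, Q=16μC, V=16.00V), C2(4μF, Q=11μC, V=2.75V), C3(3μF, Q=12μC, V=4.00V)
Op 1: CLOSE 1-3: Q_total=28.00, C_total=4.00, V=7.00; Q1=7.00, Q3=21.00; dissipated=54.000

Answer: 7.00 V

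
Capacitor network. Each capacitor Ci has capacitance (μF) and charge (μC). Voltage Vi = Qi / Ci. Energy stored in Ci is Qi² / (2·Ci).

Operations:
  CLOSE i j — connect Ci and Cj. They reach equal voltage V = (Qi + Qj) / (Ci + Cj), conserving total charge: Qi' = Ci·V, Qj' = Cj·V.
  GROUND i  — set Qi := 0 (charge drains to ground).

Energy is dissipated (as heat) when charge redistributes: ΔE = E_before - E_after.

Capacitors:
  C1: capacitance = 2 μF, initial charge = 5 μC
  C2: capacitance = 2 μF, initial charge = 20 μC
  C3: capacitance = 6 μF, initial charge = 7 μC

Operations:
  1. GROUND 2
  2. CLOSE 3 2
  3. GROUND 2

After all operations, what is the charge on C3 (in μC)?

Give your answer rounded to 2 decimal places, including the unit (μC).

Answer: 5.25 μC

Derivation:
Initial: C1(2μF, Q=5μC, V=2.50V), C2(2μF, Q=20μC, V=10.00V), C3(6μF, Q=7μC, V=1.17V)
Op 1: GROUND 2: Q2=0; energy lost=100.000
Op 2: CLOSE 3-2: Q_total=7.00, C_total=8.00, V=0.88; Q3=5.25, Q2=1.75; dissipated=1.021
Op 3: GROUND 2: Q2=0; energy lost=0.766
Final charges: Q1=5.00, Q2=0.00, Q3=5.25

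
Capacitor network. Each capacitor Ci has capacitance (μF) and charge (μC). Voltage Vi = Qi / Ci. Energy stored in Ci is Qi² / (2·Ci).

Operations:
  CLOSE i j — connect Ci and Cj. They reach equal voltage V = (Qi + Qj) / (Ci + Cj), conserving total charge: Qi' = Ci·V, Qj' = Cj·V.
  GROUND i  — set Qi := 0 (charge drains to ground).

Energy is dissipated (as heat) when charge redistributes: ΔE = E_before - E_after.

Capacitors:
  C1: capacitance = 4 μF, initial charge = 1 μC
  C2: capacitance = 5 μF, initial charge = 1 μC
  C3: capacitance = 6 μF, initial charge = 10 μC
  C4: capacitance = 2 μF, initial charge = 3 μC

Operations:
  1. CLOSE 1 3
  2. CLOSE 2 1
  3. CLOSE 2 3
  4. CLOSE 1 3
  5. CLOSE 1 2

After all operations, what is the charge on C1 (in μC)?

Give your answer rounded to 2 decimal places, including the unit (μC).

Answer: 3.30 μC

Derivation:
Initial: C1(4μF, Q=1μC, V=0.25V), C2(5μF, Q=1μC, V=0.20V), C3(6μF, Q=10μC, V=1.67V), C4(2μF, Q=3μC, V=1.50V)
Op 1: CLOSE 1-3: Q_total=11.00, C_total=10.00, V=1.10; Q1=4.40, Q3=6.60; dissipated=2.408
Op 2: CLOSE 2-1: Q_total=5.40, C_total=9.00, V=0.60; Q2=3.00, Q1=2.40; dissipated=0.900
Op 3: CLOSE 2-3: Q_total=9.60, C_total=11.00, V=0.87; Q2=4.36, Q3=5.24; dissipated=0.341
Op 4: CLOSE 1-3: Q_total=7.64, C_total=10.00, V=0.76; Q1=3.05, Q3=4.58; dissipated=0.089
Op 5: CLOSE 1-2: Q_total=7.42, C_total=9.00, V=0.82; Q1=3.30, Q2=4.12; dissipated=0.013
Final charges: Q1=3.30, Q2=4.12, Q3=4.58, Q4=3.00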